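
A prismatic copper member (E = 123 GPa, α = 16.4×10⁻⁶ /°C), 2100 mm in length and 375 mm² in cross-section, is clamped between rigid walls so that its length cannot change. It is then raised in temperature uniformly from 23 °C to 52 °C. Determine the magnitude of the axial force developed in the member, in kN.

P ≈ 21.9 kN (compressive)

Full restraint means ε = 0, so the stress is σ = EαΔT = 123×10³ × 16.4×10⁻⁶ × 29 = 58.5 MPa.
P = AEαΔT = 375 × 123×10³ × 16.4×10⁻⁶ × 29 = 21.94 kN (compressive).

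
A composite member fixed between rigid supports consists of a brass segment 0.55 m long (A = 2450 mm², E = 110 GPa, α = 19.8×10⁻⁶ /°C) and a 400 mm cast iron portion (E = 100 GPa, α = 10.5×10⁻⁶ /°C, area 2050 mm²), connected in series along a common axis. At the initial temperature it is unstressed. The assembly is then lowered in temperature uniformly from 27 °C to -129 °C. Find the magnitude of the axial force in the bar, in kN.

With the walls removed the bar would change length by δ_free = Σ αᵢΔT Lᵢ = 19.8×10⁻⁶×156×550 + 10.5×10⁻⁶×156×400 = 2.354 mm.
Since the ends are fixed, an axial force P builds up, equal in every segment, with P · Σ Lᵢ/(AᵢEᵢ) = δ_free.
Σ Lᵢ/(AᵢEᵢ) = 550/(2450×110×10³) + 400/(2050×100×10³) = 3.992×10⁻⁶ mm/N.
Hence P = δ_free / Σ(L/AE) = 2.354/3.992×10⁻⁶ = 589.7 kN (tensile).

P ≈ 590 kN (tensile)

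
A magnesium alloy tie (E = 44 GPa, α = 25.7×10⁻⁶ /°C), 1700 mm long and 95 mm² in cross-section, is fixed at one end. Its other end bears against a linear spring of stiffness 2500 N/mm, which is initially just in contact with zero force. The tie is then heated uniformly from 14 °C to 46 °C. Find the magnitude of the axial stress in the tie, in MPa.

Free thermal expansion: δ_free = αΔT L = 25.7×10⁻⁶ × 32 × 1700 = 1.398 mm.
With a force P in the spring, the elastic change of the tie is PL/(AE) and that of the spring is P/k; compatibility requires their sum to equal δ_free.
So P = δ_free / [L/(AE) + 1/k] = 1.398 / [ 1700/(95×44×10³) + 1/(2500) ].
P = 1.398 / 0.0008067 = 1733 N.
σ = P/A = 1733/95 = 18.24 MPa.

σ ≈ 18.2 MPa (compressive)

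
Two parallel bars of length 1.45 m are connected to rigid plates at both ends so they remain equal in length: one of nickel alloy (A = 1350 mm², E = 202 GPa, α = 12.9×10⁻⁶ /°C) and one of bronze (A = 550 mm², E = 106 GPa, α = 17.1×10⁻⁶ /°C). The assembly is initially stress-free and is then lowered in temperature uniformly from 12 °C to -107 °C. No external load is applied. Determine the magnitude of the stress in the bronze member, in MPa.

Equilibrium of a rigid end plate with no external load gives equal and opposite internal forces ±P in the two members. Since α_{bronze} > α_{nickel alloy}, cooling drives the bronze into tension and the nickel alloy into compression.
Compatibility of the two members (thermal + elastic change equal): (α₁ − α₂)ΔT = P·[1/(A₁E₁) + 1/(A₂E₂)].
|α₁ − α₂|·ΔT = 4.2×10⁻⁶ × 119 = 0.0004998.
1/(A₁E₁) + 1/(A₂E₂) = 1/(1350×202×10³) + 1/(550×106×10³) = 2.082×10⁻⁸ N⁻¹.
P = 0.0004998 / 2.082×10⁻⁸ = 24010 N = 24.01 kN.
σ_{bronze} = P/A₂ = 24010/550 = 43.65 MPa, tensile.

σ ≈ 43.6 MPa (tensile)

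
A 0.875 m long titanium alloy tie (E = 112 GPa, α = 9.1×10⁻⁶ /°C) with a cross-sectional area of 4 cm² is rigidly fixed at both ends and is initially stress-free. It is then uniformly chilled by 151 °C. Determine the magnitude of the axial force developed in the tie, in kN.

P ≈ 61.6 kN (tensile)

Full restraint means ε = 0, so the stress is σ = EαΔT = 112×10³ × 9.1×10⁻⁶ × 151 = 153.9 MPa.
Then P = σA = 153.9 × 400 mm² = 61.56 kN, tensile.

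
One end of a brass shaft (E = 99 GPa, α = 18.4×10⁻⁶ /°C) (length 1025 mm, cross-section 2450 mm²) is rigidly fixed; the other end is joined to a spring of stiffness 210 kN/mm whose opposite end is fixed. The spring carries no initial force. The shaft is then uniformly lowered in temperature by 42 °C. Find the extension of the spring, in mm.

Free thermal contraction: δ_free = αΔT L = 18.4×10⁻⁶ × 42 × 1025 = 0.7921 mm.
With a force P in the spring, the elastic change of the shaft is PL/(AE) and that of the spring is P/k; compatibility requires their sum to equal δ_free.
P [ L/(AE) + 1/k ] = δ_free → P [ 1025/(2450×99×10³) + 1/(210×10³) ] = 0.7921.
P = 0.7921 / 8.988×10⁻⁶ = 88130 N.
Spring extension = P/k = 88130/(210×10³) = 0.4197 mm.

δ ≈ 0.42 mm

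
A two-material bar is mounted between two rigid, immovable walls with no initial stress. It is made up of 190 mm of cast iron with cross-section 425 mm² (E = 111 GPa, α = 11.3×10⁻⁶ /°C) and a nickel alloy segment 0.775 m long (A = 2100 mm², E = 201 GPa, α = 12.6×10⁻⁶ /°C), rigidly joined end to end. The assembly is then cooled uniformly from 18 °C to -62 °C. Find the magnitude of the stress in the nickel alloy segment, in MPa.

σ ≈ 77.4 MPa (tensile)

Free thermal contraction of the whole bar: Σ αᵢΔT Lᵢ = 11.3×10⁻⁶×80×190 + 12.6×10⁻⁶×80×775 = 0.953 mm.
Since the ends are fixed, an axial force P builds up, equal in every segment, with P · Σ Lᵢ/(AᵢEᵢ) = δ_free.
The series flexibility is Σ Lᵢ/(AᵢEᵢ) = 190/(425×111×10³) + 775/(2100×201×10³) = 5.864×10⁻⁶ mm/N.
Hence P = δ_free / Σ(L/AE) = 0.953/5.864×10⁻⁶ = 162.5 kN (tensile).
σ_{nickel alloy} = P / A = 162500 / 2100 = 77.39 MPa.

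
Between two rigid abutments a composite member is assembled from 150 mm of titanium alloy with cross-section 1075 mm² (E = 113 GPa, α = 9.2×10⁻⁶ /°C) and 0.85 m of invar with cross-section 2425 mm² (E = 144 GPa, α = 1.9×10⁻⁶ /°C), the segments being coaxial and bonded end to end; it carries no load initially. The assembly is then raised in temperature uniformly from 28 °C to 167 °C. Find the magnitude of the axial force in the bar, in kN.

P ≈ 113 kN (compressive)

With the walls removed the bar would change length by δ_free = Σ αᵢΔT Lᵢ = 9.2×10⁻⁶×139×150 + 1.9×10⁻⁶×139×850 = 0.4163 mm.
Since the ends are fixed, an axial force P builds up, equal in every segment, with P · Σ Lᵢ/(AᵢEᵢ) = δ_free.
The series flexibility is Σ Lᵢ/(AᵢEᵢ) = 150/(1075×113×10³) + 850/(2425×144×10³) = 3.669×10⁻⁶ mm/N.
P = 0.4163 / 3.669×10⁻⁶ = 113500 N = 113.5 kN, compressive.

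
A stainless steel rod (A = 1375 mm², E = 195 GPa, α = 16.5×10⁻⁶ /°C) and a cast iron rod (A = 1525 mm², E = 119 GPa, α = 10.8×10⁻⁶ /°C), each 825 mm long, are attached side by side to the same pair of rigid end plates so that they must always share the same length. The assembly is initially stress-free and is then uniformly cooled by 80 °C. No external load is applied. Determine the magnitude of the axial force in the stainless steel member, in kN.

P ≈ 49.4 kN (tensile in the stainless steel)

Both members must finish at the same length. With the larger α, the stainless steel tends to over-contract; the plates restrain it, putting the stainless steel in tension and the cast iron in compression. With no external load the two internal forces are equal and opposite, magnitude P.
Setting the final lengths equal and cancelling L: (α₁ − α₂)ΔT = P/(A₁E₁) + P/(A₂E₂).
|α₁ − α₂|·ΔT = 5.7×10⁻⁶ × 80 = 0.000456.
1/(A₁E₁) + 1/(A₂E₂) = 1/(1375×195×10³) + 1/(1525×119×10³) = 9.24×10⁻⁹ N⁻¹.
P = 0.000456 / 9.24×10⁻⁹ = 49350 N = 49.35 kN.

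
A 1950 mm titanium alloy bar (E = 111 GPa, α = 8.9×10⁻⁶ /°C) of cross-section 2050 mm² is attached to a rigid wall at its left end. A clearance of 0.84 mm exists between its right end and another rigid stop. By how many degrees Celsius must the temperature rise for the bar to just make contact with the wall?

Contact occurs when the free expansion equals the gap: αΔT L = 0.84 mm.
So ΔT = g/(αL) = 0.84/(8.9×10⁻⁶ × 1950) = 48.4 °C.

ΔT ≈ 48.4 °C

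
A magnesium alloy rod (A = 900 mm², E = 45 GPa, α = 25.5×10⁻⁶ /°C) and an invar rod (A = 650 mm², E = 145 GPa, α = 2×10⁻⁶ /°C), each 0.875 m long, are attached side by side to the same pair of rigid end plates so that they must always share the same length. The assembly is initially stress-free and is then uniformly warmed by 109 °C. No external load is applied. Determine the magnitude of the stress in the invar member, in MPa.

Equilibrium of a rigid end plate with no external load gives equal and opposite internal forces ±P in the two members. Since α_{magnesium alloy} > α_{invar}, heating drives the magnesium alloy into compression and the invar into tension.
Compatibility of the two members (thermal + elastic change equal): (α₁ − α₂)ΔT = P·[1/(A₁E₁) + 1/(A₂E₂)].
|α₁ − α₂|·ΔT = 23.5×10⁻⁶ × 109 = 0.002561.
1/(A₁E₁) + 1/(A₂E₂) = 1/(900×45×10³) + 1/(650×145×10³) = 3.53×10⁻⁸ N⁻¹.
So P = 0.002561 / 3.53×10⁻⁸ = 72.56 kN.
σ_{invar} = P/A₂ = 72560/650 = 111.6 MPa, tensile.

σ ≈ 112 MPa (tensile)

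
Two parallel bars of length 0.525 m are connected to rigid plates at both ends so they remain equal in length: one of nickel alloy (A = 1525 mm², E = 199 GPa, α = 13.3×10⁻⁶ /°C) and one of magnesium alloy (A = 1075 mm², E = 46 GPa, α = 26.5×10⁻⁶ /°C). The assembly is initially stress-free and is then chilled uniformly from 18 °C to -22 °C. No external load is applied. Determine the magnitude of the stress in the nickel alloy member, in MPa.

σ ≈ 14.7 MPa (compressive)

Equilibrium of a rigid end plate with no external load gives equal and opposite internal forces ±P in the two members. Since α_{magnesium alloy} > α_{nickel alloy}, cooling drives the magnesium alloy into tension and the nickel alloy into compression.
Setting the final lengths equal and cancelling L: (α₁ − α₂)ΔT = P/(A₁E₁) + P/(A₂E₂).
|α₁ − α₂|·ΔT = 13.2×10⁻⁶ × 40 = 0.000528.
1/(A₁E₁) + 1/(A₂E₂) = 1/(1525×199×10³) + 1/(1075×46×10³) = 2.352×10⁻⁸ N⁻¹.
P = 0.000528 / 2.352×10⁻⁸ = 22450 N = 22.45 kN.
σ_{nickel alloy} = P/A₁ = 22450/1525 = 14.72 MPa, compressive.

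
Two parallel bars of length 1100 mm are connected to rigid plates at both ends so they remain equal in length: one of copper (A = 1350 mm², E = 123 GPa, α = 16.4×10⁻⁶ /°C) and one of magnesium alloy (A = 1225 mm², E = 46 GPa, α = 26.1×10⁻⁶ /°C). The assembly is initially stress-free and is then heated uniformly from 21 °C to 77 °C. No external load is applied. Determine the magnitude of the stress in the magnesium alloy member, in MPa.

σ ≈ 18.7 MPa (compressive)

Both members must finish at the same length. With the larger α, the magnesium alloy tends to over-expand; the plates restrain it, putting the magnesium alloy in compression and the copper in tension. With no external load the two internal forces are equal and opposite, magnitude P.
Compatibility of the two members (thermal + elastic change equal): (α₁ − α₂)ΔT = P·[1/(A₁E₁) + 1/(A₂E₂)].
|α₁ − α₂|·ΔT = 9.7×10⁻⁶ × 56 = 0.0005432.
1/(A₁E₁) + 1/(A₂E₂) = 1/(1350×123×10³) + 1/(1225×46×10³) = 2.377×10⁻⁸ N⁻¹.
P = 0.0005432 / 2.377×10⁻⁸ = 22850 N = 22.85 kN.
σ_{magnesium alloy} = P/A₂ = 22850/1225 = 18.66 MPa, compressive.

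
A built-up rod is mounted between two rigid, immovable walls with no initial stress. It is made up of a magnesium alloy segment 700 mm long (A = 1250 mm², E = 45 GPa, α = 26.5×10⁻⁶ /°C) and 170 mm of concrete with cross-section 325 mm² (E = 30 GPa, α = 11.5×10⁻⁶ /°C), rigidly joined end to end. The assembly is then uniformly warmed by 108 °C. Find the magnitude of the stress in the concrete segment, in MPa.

σ ≈ 228 MPa (compressive)

Free thermal expansion of the whole bar: Σ αᵢΔT Lᵢ = 26.5×10⁻⁶×108×700 + 11.5×10⁻⁶×108×170 = 2.215 mm.
The rigid supports impose zero overall length change; the single axial force P common to all segments must satisfy P Σ Lᵢ/(AᵢEᵢ) = δ_free.
Σ Lᵢ/(AᵢEᵢ) = 700/(1250×45×10³) + 170/(325×30×10³) = 2.988×10⁻⁵ mm/N.
So P = 2.215 / 2.988×10⁻⁵ = 74.11 kN, compressive.
σ_{concrete} = P / A = 74110 / 325 = 228 MPa.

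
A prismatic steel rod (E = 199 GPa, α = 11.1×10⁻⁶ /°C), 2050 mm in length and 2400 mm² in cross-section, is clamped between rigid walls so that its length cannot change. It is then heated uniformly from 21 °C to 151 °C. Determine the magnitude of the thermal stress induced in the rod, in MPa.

σ ≈ 287 MPa (compressive)

The supports are rigid, so the total axial strain is zero. The restrained thermal strain is ε = αΔT = 11.1×10⁻⁶ × 130 = 1443×10⁻⁶.
σ = EαΔT = 199×10³ × 11.1×10⁻⁶ × 130 = 287.2 MPa (compressive; the rod is trying to expand).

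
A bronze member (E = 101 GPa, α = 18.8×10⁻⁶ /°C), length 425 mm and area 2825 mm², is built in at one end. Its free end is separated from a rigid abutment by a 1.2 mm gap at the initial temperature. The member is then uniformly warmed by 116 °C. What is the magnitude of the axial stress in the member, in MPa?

σ ≈ 0 MPa

Unrestrained expansion: δ_free = αΔT L = 18.8×10⁻⁶ × 116 × 425 = 0.9268 mm.
This is smaller than the 1.2 mm clearance, so the member expands freely without reaching the stop — the stress is zero.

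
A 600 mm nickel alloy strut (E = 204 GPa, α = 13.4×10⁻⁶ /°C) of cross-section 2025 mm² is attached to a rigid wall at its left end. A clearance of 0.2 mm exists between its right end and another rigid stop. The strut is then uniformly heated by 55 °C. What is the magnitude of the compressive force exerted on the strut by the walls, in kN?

If the wall were absent the strut would grow by αΔT L = 13.4×10⁻⁶ × 55 × 600 = 0.4422 mm.
This exceeds the 0.2 mm gap, so the wall pushes back. The portion of expansion that must be recovered elastically is δ_free − gap = 0.4422 − 0.2 = 0.2422 mm.
Compatibility: PL/(AE) = 0.2422 mm, so σ = P/A = E × (0.2422/600) = 82.35 MPa.
Force on the wall = σA = 82.35 × 2025 mm² = 166.8 kN.

P ≈ 167 kN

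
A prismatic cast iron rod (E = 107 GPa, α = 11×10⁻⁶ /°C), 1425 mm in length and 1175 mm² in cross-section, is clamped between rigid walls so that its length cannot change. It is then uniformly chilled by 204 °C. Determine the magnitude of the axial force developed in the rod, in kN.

With zero net strain, σ = E·αΔT = 107 GPa × 11×10⁻⁶ × 204 = 240.1 MPa.
P = AEαΔT = 1175 × 107×10³ × 11×10⁻⁶ × 204 = 282.1 kN (tensile).

P ≈ 282 kN (tensile)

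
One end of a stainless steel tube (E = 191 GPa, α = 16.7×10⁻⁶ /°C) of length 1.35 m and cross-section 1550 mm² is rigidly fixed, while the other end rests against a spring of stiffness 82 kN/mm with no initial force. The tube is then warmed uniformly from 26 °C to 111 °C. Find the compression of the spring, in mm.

δ ≈ 1.39 mm

The unrestrained thermal change is αΔT L = 16.7×10⁻⁶ × 85 × 1350 = 1.916 mm.
Let P be the compressive force at the spring. The tube shortens elastically by PL/(AE) and the spring compresses by P/k; together these equal δ_free.
So P = δ_free / [L/(AE) + 1/k] = 1.916 / [ 1350/(1550×191×10³) + 1/(82×10³) ].
P = 1.916 / 1.676×10⁻⁵ = 114400 N.
Spring compression = P/k = 114400/(82×10³) = 1.395 mm.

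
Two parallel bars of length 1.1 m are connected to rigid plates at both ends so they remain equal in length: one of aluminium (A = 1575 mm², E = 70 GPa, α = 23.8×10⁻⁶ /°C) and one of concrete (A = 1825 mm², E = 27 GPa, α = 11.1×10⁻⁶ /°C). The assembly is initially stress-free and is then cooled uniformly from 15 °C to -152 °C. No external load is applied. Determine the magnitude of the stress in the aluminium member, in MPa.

σ ≈ 45.9 MPa (tensile)

Equilibrium of a rigid end plate with no external load gives equal and opposite internal forces ±P in the two members. Since α_{aluminium} > α_{concrete}, cooling drives the aluminium into tension and the concrete into compression.
Setting the final lengths equal and cancelling L: (α₁ − α₂)ΔT = P/(A₁E₁) + P/(A₂E₂).
|α₁ − α₂|·ΔT = 12.7×10⁻⁶ × 167 = 0.002121.
1/(A₁E₁) + 1/(A₂E₂) = 1/(1575×70×10³) + 1/(1825×27×10³) = 2.936×10⁻⁸ N⁻¹.
P = 0.002121 / 2.936×10⁻⁸ = 72230 N = 72.23 kN.
σ_{aluminium} = P/A₁ = 72230/1575 = 45.86 MPa, tensile.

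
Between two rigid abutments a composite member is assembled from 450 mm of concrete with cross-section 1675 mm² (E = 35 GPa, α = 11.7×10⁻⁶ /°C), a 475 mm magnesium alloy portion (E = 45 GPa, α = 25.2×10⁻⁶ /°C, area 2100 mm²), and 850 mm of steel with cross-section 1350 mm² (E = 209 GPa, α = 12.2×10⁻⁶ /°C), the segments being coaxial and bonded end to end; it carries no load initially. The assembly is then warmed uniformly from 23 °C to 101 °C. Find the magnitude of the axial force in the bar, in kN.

P ≈ 137 kN (compressive)

With the walls removed the bar would change length by δ_free = Σ αᵢΔT Lᵢ = 11.7×10⁻⁶×78×450 + 25.2×10⁻⁶×78×475 + 12.2×10⁻⁶×78×850 = 2.153 mm.
The walls prevent any net length change, so an axial force P (same in every segment) develops. Compatibility: P · Σ Lᵢ/(AᵢEᵢ) = δ_free.
Σ Lᵢ/(AᵢEᵢ) = 450/(1675×35×10³) + 475/(2100×45×10³) + 850/(1350×209×10³) = 1.571×10⁻⁵ mm/N.
Hence P = δ_free / Σ(L/AE) = 2.153/1.571×10⁻⁵ = 137 kN (compressive).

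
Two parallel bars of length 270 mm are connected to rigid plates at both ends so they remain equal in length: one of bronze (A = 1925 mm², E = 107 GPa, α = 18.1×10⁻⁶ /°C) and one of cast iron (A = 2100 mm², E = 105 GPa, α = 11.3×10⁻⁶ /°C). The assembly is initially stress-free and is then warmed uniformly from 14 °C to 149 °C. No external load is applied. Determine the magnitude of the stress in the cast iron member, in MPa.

σ ≈ 46.6 MPa (tensile)

The bronze has the larger α, so on heating it would change length more than the cast iron if both were free. The rigid plates force a common final length, so the bronze is put into compression and the cast iron into tension, with equal and opposite forces P (no external load).
Compatibility of the two members (thermal + elastic change equal): (α₁ − α₂)ΔT = P·[1/(A₁E₁) + 1/(A₂E₂)].
|α₁ − α₂|·ΔT = 6.8×10⁻⁶ × 135 = 0.000918.
1/(A₁E₁) + 1/(A₂E₂) = 1/(1925×107×10³) + 1/(2100×105×10³) = 9.39×10⁻⁹ N⁻¹.
P = 0.000918 / 9.39×10⁻⁹ = 97760 N = 97.76 kN.
σ_{cast iron} = P/A₂ = 97760/2100 = 46.55 MPa, tensile.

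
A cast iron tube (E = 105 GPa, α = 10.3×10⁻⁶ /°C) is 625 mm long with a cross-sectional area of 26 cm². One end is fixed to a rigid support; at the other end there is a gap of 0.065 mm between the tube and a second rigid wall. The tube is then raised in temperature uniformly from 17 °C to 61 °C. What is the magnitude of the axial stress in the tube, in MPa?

σ ≈ 36.7 MPa (compressive)

If the wall were absent the tube would grow by αΔT L = 10.3×10⁻⁶ × 44 × 625 = 0.2832 mm.
After closing the 0.065 mm clearance, 0.2832 − 0.065 = 0.2182 mm of expansion remains to be suppressed by the wall.
Compatibility: PL/(AE) = 0.2182 mm, so σ = P/A = E × (0.2182/625) = 36.67 MPa.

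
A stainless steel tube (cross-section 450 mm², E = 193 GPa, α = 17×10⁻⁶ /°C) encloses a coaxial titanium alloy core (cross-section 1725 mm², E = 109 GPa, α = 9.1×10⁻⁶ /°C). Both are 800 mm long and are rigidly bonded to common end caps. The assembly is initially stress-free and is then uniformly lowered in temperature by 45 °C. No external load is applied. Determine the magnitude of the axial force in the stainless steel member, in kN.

P ≈ 21.1 kN (tensile in the stainless steel)

Both members must finish at the same length. With the larger α, the stainless steel tends to over-contract; the plates restrain it, putting the stainless steel in tension and the titanium alloy in compression. With no external load the two internal forces are equal and opposite, magnitude P.
Equating the net (thermal + elastic) strains gives |α₁ − α₂|·ΔT = P·[1/(A₁E₁) + 1/(A₂E₂)].
|α₁ − α₂|·ΔT = 7.9×10⁻⁶ × 45 = 0.0003555.
1/(A₁E₁) + 1/(A₂E₂) = 1/(450×193×10³) + 1/(1725×109×10³) = 1.683×10⁻⁸ N⁻¹.
P = 0.0003555 / 1.683×10⁻⁸ = 21120 N = 21.12 kN.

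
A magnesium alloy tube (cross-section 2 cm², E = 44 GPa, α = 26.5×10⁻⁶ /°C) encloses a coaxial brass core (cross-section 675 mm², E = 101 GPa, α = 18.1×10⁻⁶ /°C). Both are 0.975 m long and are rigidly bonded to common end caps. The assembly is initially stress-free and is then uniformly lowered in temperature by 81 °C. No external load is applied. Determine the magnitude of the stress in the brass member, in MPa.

σ ≈ 7.86 MPa (compressive)

The magnesium alloy has the larger α, so on cooling it would change length more than the brass if both were free. The rigid plates force a common final length, so the magnesium alloy is put into tension and the brass into compression, with equal and opposite forces P (no external load).
Equating the net (thermal + elastic) strains gives |α₁ − α₂|·ΔT = P·[1/(A₁E₁) + 1/(A₂E₂)].
|α₁ − α₂|·ΔT = 8.4×10⁻⁶ × 81 = 0.0006804.
1/(A₁E₁) + 1/(A₂E₂) = 1/(200×44×10³) + 1/(675×101×10³) = 1.283×10⁻⁷ N⁻¹.
P = 0.0006804 / 1.283×10⁻⁷ = 5303 N = 5.303 kN.
σ_{brass} = P/A₂ = 5303/675 = 7.856 MPa, compressive.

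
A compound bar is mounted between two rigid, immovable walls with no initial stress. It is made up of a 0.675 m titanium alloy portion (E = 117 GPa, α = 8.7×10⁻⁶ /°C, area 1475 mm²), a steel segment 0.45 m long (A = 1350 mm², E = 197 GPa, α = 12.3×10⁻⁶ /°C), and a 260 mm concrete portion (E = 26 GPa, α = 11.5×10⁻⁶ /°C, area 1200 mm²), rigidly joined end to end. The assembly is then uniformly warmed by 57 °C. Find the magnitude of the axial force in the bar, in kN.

Free thermal expansion of the whole bar: Σ αᵢΔT Lᵢ = 8.7×10⁻⁶×57×675 + 12.3×10⁻⁶×57×450 + 11.5×10⁻⁶×57×260 = 0.8207 mm.
Since the ends are fixed, an axial force P builds up, equal in every segment, with P · Σ Lᵢ/(AᵢEᵢ) = δ_free.
The series flexibility is Σ Lᵢ/(AᵢEᵢ) = 675/(1475×117×10³) + 450/(1350×197×10³) + 260/(1200×26×10³) = 1.394×10⁻⁵ mm/N.
So P = 0.8207 / 1.394×10⁻⁵ = 58.88 kN, compressive.

P ≈ 58.9 kN (compressive)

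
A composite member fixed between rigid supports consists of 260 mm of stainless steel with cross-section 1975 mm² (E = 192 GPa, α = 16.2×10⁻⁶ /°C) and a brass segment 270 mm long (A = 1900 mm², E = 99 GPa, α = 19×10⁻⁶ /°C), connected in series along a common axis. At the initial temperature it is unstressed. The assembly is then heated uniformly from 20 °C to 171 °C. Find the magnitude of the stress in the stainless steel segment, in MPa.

σ ≈ 337 MPa (compressive)

With the walls removed the bar would change length by δ_free = Σ αᵢΔT Lᵢ = 16.2×10⁻⁶×151×260 + 19×10⁻⁶×151×270 = 1.411 mm.
Since the ends are fixed, an axial force P builds up, equal in every segment, with P · Σ Lᵢ/(AᵢEᵢ) = δ_free.
The series flexibility is Σ Lᵢ/(AᵢEᵢ) = 260/(1975×192×10³) + 270/(1900×99×10³) = 2.121×10⁻⁶ mm/N.
P = 1.411 / 2.121×10⁻⁶ = 665100 N = 665.1 kN, compressive.
σ_{stainless steel} = P / A = 665100 / 1975 = 336.7 MPa.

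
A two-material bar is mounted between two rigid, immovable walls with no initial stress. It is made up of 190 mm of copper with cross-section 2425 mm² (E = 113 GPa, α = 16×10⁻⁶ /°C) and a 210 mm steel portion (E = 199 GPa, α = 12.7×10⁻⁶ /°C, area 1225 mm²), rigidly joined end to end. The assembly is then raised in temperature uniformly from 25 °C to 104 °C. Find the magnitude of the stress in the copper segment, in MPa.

σ ≈ 120 MPa (compressive)

Free thermal expansion of the whole bar: Σ αᵢΔT Lᵢ = 16×10⁻⁶×79×190 + 12.7×10⁻⁶×79×210 = 0.4509 mm.
The walls prevent any net length change, so an axial force P (same in every segment) develops. Compatibility: P · Σ Lᵢ/(AᵢEᵢ) = δ_free.
Σ Lᵢ/(AᵢEᵢ) = 190/(2425×113×10³) + 210/(1225×199×10³) = 1.555×10⁻⁶ mm/N.
So P = 0.4509 / 1.555×10⁻⁶ = 290 kN, compressive.
σ_{copper} = P / A = 290000 / 2425 = 119.6 MPa.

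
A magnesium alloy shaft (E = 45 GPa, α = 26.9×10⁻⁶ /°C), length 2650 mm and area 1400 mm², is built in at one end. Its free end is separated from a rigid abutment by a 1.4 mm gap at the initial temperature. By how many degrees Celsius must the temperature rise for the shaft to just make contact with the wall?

ΔT ≈ 19.6 °C

The gap closes when αΔT L = 1.4 mm, since the shaft is still unstressed at that instant.
So ΔT = g/(αL) = 1.4/(26.9×10⁻⁶ × 2650) = 19.64 °C.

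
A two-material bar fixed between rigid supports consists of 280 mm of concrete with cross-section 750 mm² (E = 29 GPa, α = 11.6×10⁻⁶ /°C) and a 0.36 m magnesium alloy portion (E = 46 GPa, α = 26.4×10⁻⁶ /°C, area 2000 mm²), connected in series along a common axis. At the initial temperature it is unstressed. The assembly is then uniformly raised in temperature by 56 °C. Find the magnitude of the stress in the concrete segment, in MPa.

σ ≈ 56.7 MPa (compressive)

If the supports were absent, the total length change would be Σ αᵢΔT Lᵢ = 11.6×10⁻⁶×56×280 + 26.4×10⁻⁶×56×360 = 0.7141 mm.
The rigid supports impose zero overall length change; the single axial force P common to all segments must satisfy P Σ Lᵢ/(AᵢEᵢ) = δ_free.
Σ Lᵢ/(AᵢEᵢ) = 280/(750×29×10³) + 360/(2000×46×10³) = 1.679×10⁻⁵ mm/N.
Hence P = δ_free / Σ(L/AE) = 0.7141/1.679×10⁻⁵ = 42.54 kN (compressive).
σ_{concrete} = P / A = 42540 / 750 = 56.72 MPa.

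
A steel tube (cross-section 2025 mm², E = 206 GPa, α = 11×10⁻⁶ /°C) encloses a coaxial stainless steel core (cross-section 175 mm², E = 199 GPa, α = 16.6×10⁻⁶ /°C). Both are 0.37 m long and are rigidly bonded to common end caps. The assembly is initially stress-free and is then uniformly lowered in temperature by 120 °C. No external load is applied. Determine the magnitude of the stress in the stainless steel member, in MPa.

σ ≈ 123 MPa (tensile)

Both members must finish at the same length. With the larger α, the stainless steel tends to over-contract; the plates restrain it, putting the stainless steel in tension and the steel in compression. With no external load the two internal forces are equal and opposite, magnitude P.
Equating the net (thermal + elastic) strains gives |α₁ − α₂|·ΔT = P·[1/(A₁E₁) + 1/(A₂E₂)].
|α₁ − α₂|·ΔT = 5.6×10⁻⁶ × 120 = 0.000672.
1/(A₁E₁) + 1/(A₂E₂) = 1/(2025×206×10³) + 1/(175×199×10³) = 3.111×10⁻⁸ N⁻¹.
So P = 0.000672 / 3.111×10⁻⁸ = 21.6 kN.
σ_{stainless steel} = P/A₂ = 21600/175 = 123.4 MPa, tensile.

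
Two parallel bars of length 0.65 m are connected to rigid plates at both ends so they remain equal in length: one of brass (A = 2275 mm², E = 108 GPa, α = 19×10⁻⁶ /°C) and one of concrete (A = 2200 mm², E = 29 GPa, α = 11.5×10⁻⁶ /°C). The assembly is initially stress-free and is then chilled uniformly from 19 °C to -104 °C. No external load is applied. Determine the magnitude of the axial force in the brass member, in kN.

Equilibrium of a rigid end plate with no external load gives equal and opposite internal forces ±P in the two members. Since α_{brass} > α_{concrete}, cooling drives the brass into tension and the concrete into compression.
Setting the final lengths equal and cancelling L: (α₁ − α₂)ΔT = P/(A₁E₁) + P/(A₂E₂).
|α₁ − α₂|·ΔT = 7.5×10⁻⁶ × 123 = 0.0009225.
1/(A₁E₁) + 1/(A₂E₂) = 1/(2275×108×10³) + 1/(2200×29×10³) = 1.974×10⁻⁸ N⁻¹.
P = 0.0009225 / 1.974×10⁻⁸ = 46720 N = 46.72 kN.

P ≈ 46.7 kN (tensile in the brass)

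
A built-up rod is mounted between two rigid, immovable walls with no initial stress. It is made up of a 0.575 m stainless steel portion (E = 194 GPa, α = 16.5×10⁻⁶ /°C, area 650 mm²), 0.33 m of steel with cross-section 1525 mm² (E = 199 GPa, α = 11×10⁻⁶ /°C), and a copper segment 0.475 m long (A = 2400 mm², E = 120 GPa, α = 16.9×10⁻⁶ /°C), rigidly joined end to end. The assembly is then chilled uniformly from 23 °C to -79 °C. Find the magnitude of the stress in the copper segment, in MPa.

Free thermal contraction of the whole bar: Σ αᵢΔT Lᵢ = 16.5×10⁻⁶×102×575 + 11×10⁻⁶×102×330 + 16.9×10⁻⁶×102×475 = 2.157 mm.
The walls prevent any net length change, so an axial force P (same in every segment) develops. Compatibility: P · Σ Lᵢ/(AᵢEᵢ) = δ_free.
Σ Lᵢ/(AᵢEᵢ) = 575/(650×194×10³) + 330/(1525×199×10³) + 475/(2400×120×10³) = 7.297×10⁻⁶ mm/N.
Hence P = δ_free / Σ(L/AE) = 2.157/7.297×10⁻⁶ = 295.6 kN (tensile).
σ_{copper} = P / A = 295600 / 2400 = 123.2 MPa.

σ ≈ 123 MPa (tensile)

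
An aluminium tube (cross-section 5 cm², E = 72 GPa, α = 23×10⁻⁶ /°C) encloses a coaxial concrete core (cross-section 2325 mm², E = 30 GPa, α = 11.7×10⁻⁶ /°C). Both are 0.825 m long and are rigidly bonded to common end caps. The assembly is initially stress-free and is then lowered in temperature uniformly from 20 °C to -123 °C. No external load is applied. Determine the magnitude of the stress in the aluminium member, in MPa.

Equilibrium of a rigid end plate with no external load gives equal and opposite internal forces ±P in the two members. Since α_{aluminium} > α_{concrete}, cooling drives the aluminium into tension and the concrete into compression.
Setting the final lengths equal and cancelling L: (α₁ − α₂)ΔT = P/(A₁E₁) + P/(A₂E₂).
|α₁ − α₂|·ΔT = 11.3×10⁻⁶ × 143 = 0.001616.
1/(A₁E₁) + 1/(A₂E₂) = 1/(500×72×10³) + 1/(2325×30×10³) = 4.211×10⁻⁸ N⁻¹.
P = 0.001616 / 4.211×10⁻⁸ = 38370 N = 38.37 kN.
σ_{aluminium} = P/A₁ = 38370/500 = 76.74 MPa, tensile.

σ ≈ 76.7 MPa (tensile)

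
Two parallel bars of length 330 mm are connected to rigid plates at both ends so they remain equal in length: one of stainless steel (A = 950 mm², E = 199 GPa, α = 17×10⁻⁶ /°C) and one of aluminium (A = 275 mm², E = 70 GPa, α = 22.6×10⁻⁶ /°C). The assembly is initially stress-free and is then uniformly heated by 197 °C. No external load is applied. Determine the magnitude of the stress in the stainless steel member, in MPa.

σ ≈ 20.3 MPa (tensile)

Both members must finish at the same length. With the larger α, the aluminium tends to over-expand; the plates restrain it, putting the aluminium in compression and the stainless steel in tension. With no external load the two internal forces are equal and opposite, magnitude P.
Equating the net (thermal + elastic) strains gives |α₁ − α₂|·ΔT = P·[1/(A₁E₁) + 1/(A₂E₂)].
|α₁ − α₂|·ΔT = 5.6×10⁻⁶ × 197 = 0.001103.
1/(A₁E₁) + 1/(A₂E₂) = 1/(950×199×10³) + 1/(275×70×10³) = 5.724×10⁻⁸ N⁻¹.
So P = 0.001103 / 5.724×10⁻⁸ = 19.27 kN.
σ_{stainless steel} = P/A₁ = 19270/950 = 20.29 MPa, tensile.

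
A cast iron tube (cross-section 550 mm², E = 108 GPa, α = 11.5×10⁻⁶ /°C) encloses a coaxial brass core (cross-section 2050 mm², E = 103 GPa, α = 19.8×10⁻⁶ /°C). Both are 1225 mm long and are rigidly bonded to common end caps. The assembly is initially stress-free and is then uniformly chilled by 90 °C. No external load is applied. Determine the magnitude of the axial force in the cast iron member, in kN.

P ≈ 34.6 kN (compressive in the cast iron)

Both members must finish at the same length. With the larger α, the brass tends to over-contract; the plates restrain it, putting the brass in tension and the cast iron in compression. With no external load the two internal forces are equal and opposite, magnitude P.
Equating the net (thermal + elastic) strains gives |α₁ − α₂|·ΔT = P·[1/(A₁E₁) + 1/(A₂E₂)].
|α₁ − α₂|·ΔT = 8.3×10⁻⁶ × 90 = 0.000747.
1/(A₁E₁) + 1/(A₂E₂) = 1/(550×108×10³) + 1/(2050×103×10³) = 2.157×10⁻⁸ N⁻¹.
P = 0.000747 / 2.157×10⁻⁸ = 34630 N = 34.63 kN.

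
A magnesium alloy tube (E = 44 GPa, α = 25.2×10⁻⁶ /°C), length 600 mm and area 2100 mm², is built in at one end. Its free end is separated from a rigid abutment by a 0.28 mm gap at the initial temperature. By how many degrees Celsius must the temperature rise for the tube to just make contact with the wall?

Contact occurs when the free expansion equals the gap: αΔT L = 0.28 mm.
So ΔT = g/(αL) = 0.28/(25.2×10⁻⁶ × 600) = 18.52 °C.

ΔT ≈ 18.5 °C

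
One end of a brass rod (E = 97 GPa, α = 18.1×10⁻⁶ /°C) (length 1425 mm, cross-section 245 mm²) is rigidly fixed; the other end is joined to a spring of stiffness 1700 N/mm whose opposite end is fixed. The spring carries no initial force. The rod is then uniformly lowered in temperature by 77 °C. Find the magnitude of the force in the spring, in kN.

The unrestrained thermal change is αΔT L = 18.1×10⁻⁶ × 77 × 1425 = 1.986 mm.
Let P be the tensile force in the spring. The rod extends elastically by PL/(AE) and the spring stretches by P/k; together these equal δ_free.
P [ L/(AE) + 1/k ] = δ_free → P [ 1425/(245×97×10³) + 1/(1700) ] = 1.986.
P = 1.986 / 0.0006482 = 3064 N.

P ≈ 3.06 kN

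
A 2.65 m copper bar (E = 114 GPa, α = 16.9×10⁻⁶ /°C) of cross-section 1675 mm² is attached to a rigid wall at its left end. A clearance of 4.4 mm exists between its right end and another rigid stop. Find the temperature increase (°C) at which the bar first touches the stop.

Contact occurs when the free expansion equals the gap: αΔT L = 4.4 mm.
So ΔT = g/(αL) = 4.4/(16.9×10⁻⁶ × 2650) = 98.25 °C.

ΔT ≈ 98.2 °C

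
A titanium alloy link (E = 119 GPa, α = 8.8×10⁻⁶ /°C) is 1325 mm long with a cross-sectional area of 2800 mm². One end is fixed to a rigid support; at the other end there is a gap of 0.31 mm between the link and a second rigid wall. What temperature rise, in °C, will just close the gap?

Contact occurs when the free expansion equals the gap: αΔT L = 0.31 mm.
ΔT = 0.31 / (8.8×10⁻⁶ × 1325) = 26.59 °C.

ΔT ≈ 26.6 °C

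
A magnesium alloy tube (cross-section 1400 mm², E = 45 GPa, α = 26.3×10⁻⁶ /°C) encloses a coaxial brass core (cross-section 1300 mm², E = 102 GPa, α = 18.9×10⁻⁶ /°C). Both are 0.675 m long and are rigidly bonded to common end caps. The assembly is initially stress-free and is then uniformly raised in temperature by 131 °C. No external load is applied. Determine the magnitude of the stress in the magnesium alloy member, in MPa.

σ ≈ 29.6 MPa (compressive)

The magnesium alloy has the larger α, so on heating it would change length more than the brass if both were free. The rigid plates force a common final length, so the magnesium alloy is put into compression and the brass into tension, with equal and opposite forces P (no external load).
Equating the net (thermal + elastic) strains gives |α₁ − α₂|·ΔT = P·[1/(A₁E₁) + 1/(A₂E₂)].
|α₁ − α₂|·ΔT = 7.4×10⁻⁶ × 131 = 0.0009694.
1/(A₁E₁) + 1/(A₂E₂) = 1/(1400×45×10³) + 1/(1300×102×10³) = 2.341×10⁻⁸ N⁻¹.
P = 0.0009694 / 2.341×10⁻⁸ = 41400 N = 41.4 kN.
σ_{magnesium alloy} = P/A₁ = 41400/1400 = 29.57 MPa, compressive.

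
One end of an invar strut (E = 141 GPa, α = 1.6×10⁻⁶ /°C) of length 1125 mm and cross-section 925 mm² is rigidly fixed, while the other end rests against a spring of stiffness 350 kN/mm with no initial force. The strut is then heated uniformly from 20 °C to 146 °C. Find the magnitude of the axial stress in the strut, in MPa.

σ ≈ 21.4 MPa (compressive)

The unrestrained thermal change is αΔT L = 1.6×10⁻⁶ × 126 × 1125 = 0.2268 mm.
Let P be the compressive force at the spring. The strut shortens elastically by PL/(AE) and the spring compresses by P/k; together these equal δ_free.
So P = δ_free / [L/(AE) + 1/k] = 0.2268 / [ 1125/(925×141×10³) + 1/(350×10³) ].
P = 0.2268 / 1.148×10⁻⁵ = 19750 N.
σ = P/A = 19750/925 = 21.35 MPa.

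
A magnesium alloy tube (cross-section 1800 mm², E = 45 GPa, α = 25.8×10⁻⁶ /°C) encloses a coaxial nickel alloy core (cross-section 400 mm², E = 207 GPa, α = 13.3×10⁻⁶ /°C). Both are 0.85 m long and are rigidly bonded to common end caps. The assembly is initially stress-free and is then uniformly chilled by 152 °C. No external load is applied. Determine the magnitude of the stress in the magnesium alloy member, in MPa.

σ ≈ 43.2 MPa (tensile)

Equilibrium of a rigid end plate with no external load gives equal and opposite internal forces ±P in the two members. Since α_{magnesium alloy} > α_{nickel alloy}, cooling drives the magnesium alloy into tension and the nickel alloy into compression.
Equating the net (thermal + elastic) strains gives |α₁ − α₂|·ΔT = P·[1/(A₁E₁) + 1/(A₂E₂)].
|α₁ − α₂|·ΔT = 12.5×10⁻⁶ × 152 = 0.0019.
1/(A₁E₁) + 1/(A₂E₂) = 1/(1800×45×10³) + 1/(400×207×10³) = 2.442×10⁻⁸ N⁻¹.
So P = 0.0019 / 2.442×10⁻⁸ = 77.8 kN.
σ_{magnesium alloy} = P/A₁ = 77800/1800 = 43.22 MPa, tensile.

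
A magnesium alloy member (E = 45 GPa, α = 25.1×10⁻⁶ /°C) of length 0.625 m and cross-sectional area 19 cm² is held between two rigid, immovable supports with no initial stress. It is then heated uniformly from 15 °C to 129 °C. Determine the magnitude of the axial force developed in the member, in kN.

Full restraint means ε = 0, so the stress is σ = EαΔT = 45×10³ × 25.1×10⁻⁶ × 114 = 128.8 MPa.
Axial force P = σA = 128.8 × 1900 = 244600 N = 244.6 kN, compressive.

P ≈ 245 kN (compressive)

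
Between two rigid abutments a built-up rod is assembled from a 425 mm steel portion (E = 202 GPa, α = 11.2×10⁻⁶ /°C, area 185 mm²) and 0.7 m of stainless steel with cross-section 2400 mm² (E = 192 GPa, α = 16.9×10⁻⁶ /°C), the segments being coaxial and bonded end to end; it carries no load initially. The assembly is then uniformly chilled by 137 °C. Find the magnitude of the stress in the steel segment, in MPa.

σ ≈ 953 MPa (tensile)

With the walls removed the bar would change length by δ_free = Σ αᵢΔT Lᵢ = 11.2×10⁻⁶×137×425 + 16.9×10⁻⁶×137×700 = 2.273 mm.
The rigid supports impose zero overall length change; the single axial force P common to all segments must satisfy P Σ Lᵢ/(AᵢEᵢ) = δ_free.
Σ Lᵢ/(AᵢEᵢ) = 425/(185×202×10³) + 700/(2400×192×10³) = 1.289×10⁻⁵ mm/N.
P = 2.273 / 1.289×10⁻⁵ = 176300 N = 176.3 kN, tensile.
σ_{steel} = P / A = 176300 / 185 = 953 MPa.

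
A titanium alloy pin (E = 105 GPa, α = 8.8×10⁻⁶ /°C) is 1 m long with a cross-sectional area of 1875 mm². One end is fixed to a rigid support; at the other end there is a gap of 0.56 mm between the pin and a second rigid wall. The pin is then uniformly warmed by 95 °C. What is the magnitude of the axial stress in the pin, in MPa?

If the wall were absent the pin would grow by αΔT L = 8.8×10⁻⁶ × 95 × 1000 = 0.836 mm.
After closing the 0.56 mm clearance, 0.836 − 0.56 = 0.276 mm of expansion remains to be suppressed by the wall.
So σ = E(δ_free − g)/L = 105×10³ × 0.276/1000 = 28.98 MPa.

σ ≈ 29 MPa (compressive)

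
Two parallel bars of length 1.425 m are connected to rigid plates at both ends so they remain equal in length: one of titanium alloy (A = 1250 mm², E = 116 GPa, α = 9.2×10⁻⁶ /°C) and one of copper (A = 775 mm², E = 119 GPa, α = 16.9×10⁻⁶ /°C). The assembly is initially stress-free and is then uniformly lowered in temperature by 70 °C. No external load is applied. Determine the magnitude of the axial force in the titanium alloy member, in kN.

P ≈ 30.4 kN (compressive in the titanium alloy)

Equilibrium of a rigid end plate with no external load gives equal and opposite internal forces ±P in the two members. Since α_{copper} > α_{titanium alloy}, cooling drives the copper into tension and the titanium alloy into compression.
Equating the net (thermal + elastic) strains gives |α₁ − α₂|·ΔT = P·[1/(A₁E₁) + 1/(A₂E₂)].
|α₁ − α₂|·ΔT = 7.7×10⁻⁶ × 70 = 0.000539.
1/(A₁E₁) + 1/(A₂E₂) = 1/(1250×116×10³) + 1/(775×119×10³) = 1.774×10⁻⁸ N⁻¹.
So P = 0.000539 / 1.774×10⁻⁸ = 30.38 kN.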